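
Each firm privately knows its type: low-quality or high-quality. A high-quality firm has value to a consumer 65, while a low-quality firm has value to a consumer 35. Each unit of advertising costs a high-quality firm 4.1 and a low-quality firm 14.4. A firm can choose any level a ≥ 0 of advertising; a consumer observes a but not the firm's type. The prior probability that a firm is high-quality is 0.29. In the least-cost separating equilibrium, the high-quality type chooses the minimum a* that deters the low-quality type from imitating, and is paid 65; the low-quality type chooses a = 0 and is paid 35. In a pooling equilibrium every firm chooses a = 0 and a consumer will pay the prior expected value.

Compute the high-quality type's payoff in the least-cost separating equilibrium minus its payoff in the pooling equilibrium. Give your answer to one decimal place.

12.8

Least-cost separating signal: a* solves 35 = 65 − 14.4·a*, so a* = (65 − 35)/14.4 ≈ 2.0833.
High-quality type's separating payoff: 65 − 4.1 × a* = 65 − 4.1 × (65 − 35)/14.4 = 65 − 123/14.4 ≈ 56.458.
Pooling payoff: 0.29 × 65 + 0.71 × 35 = 43.7.
Difference: 56.458 − 43.7 = 12.758, i.e. 12.8 to one decimal place.
The high-quality type prefers to separate.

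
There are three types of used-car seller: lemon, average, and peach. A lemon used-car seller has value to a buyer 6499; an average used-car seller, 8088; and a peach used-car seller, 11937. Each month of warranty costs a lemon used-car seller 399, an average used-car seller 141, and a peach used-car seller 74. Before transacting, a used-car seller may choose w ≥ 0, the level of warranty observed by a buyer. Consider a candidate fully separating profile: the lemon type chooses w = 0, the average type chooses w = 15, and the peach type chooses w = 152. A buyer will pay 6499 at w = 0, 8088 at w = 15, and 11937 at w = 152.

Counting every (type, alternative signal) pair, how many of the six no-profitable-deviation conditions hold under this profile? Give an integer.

3

Peach (own payoff 11937 − 74×152 = 689): to w=0 gives 6499 → profitable ✗; to w=15 gives 8088 − 74×15 = 6978 → profitable ✗.
Lemon (own payoff 6499): to w=15 gives 8088 − 399×15 = 2103 → no gain ✓; to w=152 gives 11937 − 399×152 = -48711 → no gain ✓.
Average (own payoff 8088 − 141×15 = 5973): to w=0 gives 6499 → profitable ✗; to w=152 gives 11937 − 141×152 = -9495 → no gain ✓.
3 of the 6 constraints hold; not an equilibrium.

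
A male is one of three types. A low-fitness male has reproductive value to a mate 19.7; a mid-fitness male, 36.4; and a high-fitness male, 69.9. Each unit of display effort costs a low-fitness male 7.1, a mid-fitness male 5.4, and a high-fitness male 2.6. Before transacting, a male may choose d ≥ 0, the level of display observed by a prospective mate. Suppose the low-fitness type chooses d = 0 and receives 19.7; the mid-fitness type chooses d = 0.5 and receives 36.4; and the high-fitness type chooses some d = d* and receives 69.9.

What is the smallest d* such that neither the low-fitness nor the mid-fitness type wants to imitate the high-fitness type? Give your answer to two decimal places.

7.07

Low-fitness type (on-path payoff 19.7) won't mimic when 19.7 ≥ 69.9 − 7.1·d*, i.e. d* ≥ 7.07.
Mid-fitness type (on-path payoff 36.4 − 5.4×0.5 = 33.7) won't mimic when 33.7 ≥ 69.9 − 5.4·d*, i.e. d* ≥ 6.70.
Both must hold, so d* = max(7.07, 6.70) = 7.07. The low-fitness type's constraint binds.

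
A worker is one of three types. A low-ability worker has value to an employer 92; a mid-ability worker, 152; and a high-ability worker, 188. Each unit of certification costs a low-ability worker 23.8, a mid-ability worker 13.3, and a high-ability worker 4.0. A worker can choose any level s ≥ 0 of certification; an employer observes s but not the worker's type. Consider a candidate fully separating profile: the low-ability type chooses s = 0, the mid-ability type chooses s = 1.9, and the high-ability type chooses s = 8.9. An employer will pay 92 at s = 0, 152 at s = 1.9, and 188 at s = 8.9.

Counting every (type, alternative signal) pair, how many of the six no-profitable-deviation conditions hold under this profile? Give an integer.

High-ability (own payoff 188 − 4.0×8.9 = 152.4): to s=0 gives 92 → no gain ✓; to s=1.9 gives 152 − 4.0×1.9 = 144.4 → no gain ✓.
Low-ability (own payoff 92): to s=1.9 gives 152 − 23.8×1.9 = 106.78 → profitable ✗; to s=8.9 gives 188 − 23.8×8.9 = -23.82 → no gain ✓.
Mid-ability (own payoff 152 − 13.3×1.9 = 126.73): to s=0 gives 92 → no gain ✓; to s=8.9 gives 188 − 13.3×8.9 = 69.63 → no gain ✓.
5 of the 6 constraints hold; not an equilibrium.

5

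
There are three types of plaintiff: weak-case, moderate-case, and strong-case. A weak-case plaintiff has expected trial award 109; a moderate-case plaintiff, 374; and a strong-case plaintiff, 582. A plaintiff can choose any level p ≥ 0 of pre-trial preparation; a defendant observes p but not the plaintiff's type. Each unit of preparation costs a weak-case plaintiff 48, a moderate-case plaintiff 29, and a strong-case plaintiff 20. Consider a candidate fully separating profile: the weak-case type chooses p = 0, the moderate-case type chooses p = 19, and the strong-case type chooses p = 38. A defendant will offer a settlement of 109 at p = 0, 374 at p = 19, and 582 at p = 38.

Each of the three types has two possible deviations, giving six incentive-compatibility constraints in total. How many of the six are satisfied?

Moderate-case (own payoff 374 − 29×19 = -177): to p=0 gives 109 → profitable ✗; to p=38 gives 582 − 29×38 = -520 → no gain ✓.
Weak-case (own payoff 109): to p=19 gives 374 − 48×19 = -538 → no gain ✓; to p=38 gives 582 − 48×38 = -1242 → no gain ✓.
Strong-case (own payoff 582 − 20×38 = -178): to p=0 gives 109 → profitable ✗; to p=19 gives 374 − 20×19 = -6 → profitable ✗.
3 of the 6 constraints hold; not an equilibrium.

3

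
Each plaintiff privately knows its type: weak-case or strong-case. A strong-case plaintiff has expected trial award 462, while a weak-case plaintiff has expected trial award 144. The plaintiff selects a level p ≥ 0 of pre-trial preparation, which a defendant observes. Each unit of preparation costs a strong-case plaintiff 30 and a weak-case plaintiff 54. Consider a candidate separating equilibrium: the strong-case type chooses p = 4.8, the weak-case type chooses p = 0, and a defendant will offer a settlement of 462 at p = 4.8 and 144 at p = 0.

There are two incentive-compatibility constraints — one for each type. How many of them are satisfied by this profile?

Weak-case type: stay at 0 → 144; mimic → 462 − 54 × 4.8 = 202.8. IC fails (144 < 202.8).
Strong-case type: signal → 462 − 30 × 4.8 = 318; deviate to 0 → 144. IC holds (318 ≥ 144).
1 of 2 constraints hold, so this profile is not an equilibrium.

1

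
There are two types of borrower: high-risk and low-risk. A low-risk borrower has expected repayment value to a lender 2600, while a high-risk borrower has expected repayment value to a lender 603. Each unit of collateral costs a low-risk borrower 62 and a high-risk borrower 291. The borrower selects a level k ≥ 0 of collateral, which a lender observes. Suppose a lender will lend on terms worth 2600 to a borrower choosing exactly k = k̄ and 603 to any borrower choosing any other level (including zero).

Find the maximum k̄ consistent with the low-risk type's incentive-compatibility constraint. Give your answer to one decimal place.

32.2

Choosing k̄ yields the low-risk type 2600 − 62·k̄; choosing zero yields 603.
The low-risk type is indifferent at 2600 − 62·k̄ = 603, i.e. k̄ = (2600 − 603) / 62 ≈ 32.2.
For any k̄ above 32.2 the low-risk type would rather pool at zero, so separation collapses.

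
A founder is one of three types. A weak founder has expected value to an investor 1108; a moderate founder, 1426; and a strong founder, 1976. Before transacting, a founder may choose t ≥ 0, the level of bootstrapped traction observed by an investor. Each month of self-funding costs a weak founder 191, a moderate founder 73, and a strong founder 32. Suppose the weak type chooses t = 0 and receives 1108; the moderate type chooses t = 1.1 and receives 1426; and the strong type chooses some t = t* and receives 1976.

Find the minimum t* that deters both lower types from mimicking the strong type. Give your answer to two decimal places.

8.63

Weak type (on-path payoff 1108) won't mimic when 1108 ≥ 1976 − 191·t*, i.e. t* ≥ 4.54.
Moderate type (on-path payoff 1426 − 73×1.1 = 1345.7) won't mimic when 1345.7 ≥ 1976 − 73·t*, i.e. t* ≥ 8.63.
Both must hold, so t* = max(4.54, 8.63) = 8.63. The moderate type's constraint binds.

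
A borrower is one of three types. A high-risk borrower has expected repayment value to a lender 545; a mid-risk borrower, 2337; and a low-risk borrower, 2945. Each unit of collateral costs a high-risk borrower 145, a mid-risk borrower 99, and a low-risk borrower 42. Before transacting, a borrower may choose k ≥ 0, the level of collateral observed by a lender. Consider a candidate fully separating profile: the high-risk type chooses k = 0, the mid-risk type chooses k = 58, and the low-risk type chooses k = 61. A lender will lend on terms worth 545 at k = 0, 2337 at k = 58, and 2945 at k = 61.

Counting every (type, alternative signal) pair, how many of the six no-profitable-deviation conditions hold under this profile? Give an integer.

3

Mid-risk (own payoff 2337 − 99×58 = -3405): to k=0 gives 545 → profitable ✗; to k=61 gives 2945 − 99×61 = -3094 → profitable ✗.
Low-risk (own payoff 2945 − 42×61 = 383): to k=0 gives 545 → profitable ✗; to k=58 gives 2337 − 42×58 = -99 → no gain ✓.
High-risk (own payoff 545): to k=58 gives 2337 − 145×58 = -6073 → no gain ✓; to k=61 gives 2945 − 145×61 = -5900 → no gain ✓.
3 of the 6 constraints hold; not an equilibrium.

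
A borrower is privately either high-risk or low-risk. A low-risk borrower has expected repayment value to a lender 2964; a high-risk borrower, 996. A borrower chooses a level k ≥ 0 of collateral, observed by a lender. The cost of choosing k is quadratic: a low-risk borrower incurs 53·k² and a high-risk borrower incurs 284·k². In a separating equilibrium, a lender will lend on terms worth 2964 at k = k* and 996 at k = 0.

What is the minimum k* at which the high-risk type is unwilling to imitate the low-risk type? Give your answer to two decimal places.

2.63

The high-risk type at k = 0 receives 996; imitating at k* yields 2964 − 284·k*².
Indifference: 996 = 2964 − 284·k*², so k*² = (2964 − 996) / 284 ≈ 6.9296.
k* = √6.9296 ≈ 2.63.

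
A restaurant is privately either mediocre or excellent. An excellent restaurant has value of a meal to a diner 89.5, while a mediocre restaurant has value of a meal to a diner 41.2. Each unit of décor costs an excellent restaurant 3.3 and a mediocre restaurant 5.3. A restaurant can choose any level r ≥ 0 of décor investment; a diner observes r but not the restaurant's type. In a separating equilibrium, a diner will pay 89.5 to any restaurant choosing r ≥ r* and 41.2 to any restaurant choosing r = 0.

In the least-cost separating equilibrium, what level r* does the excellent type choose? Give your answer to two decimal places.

9.11

A mediocre restaurant choosing r = 0 receives 41.2.
Imitating at r* instead would pay 89.5 at cost 5.3·r*, netting 89.5 − 5.3·r*.
Indifference: 41.2 = 89.5 − 5.3·r*, so r* = (89.5 − 41.2) / 5.3 ≈ 9.11.
At r* the mediocre type's incentive constraint just binds; the excellent type strictly prefers r* since its per-unit cost is lower.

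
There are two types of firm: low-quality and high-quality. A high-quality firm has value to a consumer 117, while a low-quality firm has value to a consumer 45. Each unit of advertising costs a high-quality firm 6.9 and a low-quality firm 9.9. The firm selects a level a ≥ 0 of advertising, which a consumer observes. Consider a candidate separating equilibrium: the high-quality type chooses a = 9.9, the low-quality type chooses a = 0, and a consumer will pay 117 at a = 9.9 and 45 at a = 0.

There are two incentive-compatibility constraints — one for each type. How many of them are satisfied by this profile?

2

Low-quality type: stay at 0 → 45; mimic → 117 − 9.9 × 9.9 = 18.99. IC holds (45 ≥ 18.99).
High-quality type: signal → 117 − 6.9 × 9.9 = 48.69; deviate to 0 → 45. IC holds (48.69 ≥ 45).
2 of 2 constraints hold, so this is a separating equilibrium.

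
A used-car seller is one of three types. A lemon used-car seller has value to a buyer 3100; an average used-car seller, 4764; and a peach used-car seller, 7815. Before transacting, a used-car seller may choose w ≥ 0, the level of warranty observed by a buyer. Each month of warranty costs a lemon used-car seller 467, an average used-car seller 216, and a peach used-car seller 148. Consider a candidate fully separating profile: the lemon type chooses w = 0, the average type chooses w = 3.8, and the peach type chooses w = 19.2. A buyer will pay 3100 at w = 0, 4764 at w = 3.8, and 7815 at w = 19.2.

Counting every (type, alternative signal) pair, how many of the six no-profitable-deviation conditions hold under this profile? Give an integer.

Peach (own payoff 7815 − 148×19.2 = 4973.4): to w=0 gives 3100 → no gain ✓; to w=3.8 gives 4764 − 148×3.8 = 4201.6 → no gain ✓.
Average (own payoff 4764 − 216×3.8 = 3943.2): to w=0 gives 3100 → no gain ✓; to w=19.2 gives 7815 − 216×19.2 = 3667.8 → no gain ✓.
Lemon (own payoff 3100): to w=3.8 gives 4764 − 467×3.8 = 2989.4 → no gain ✓; to w=19.2 gives 7815 − 467×19.2 = -1151.4 → no gain ✓.
6 of the 6 constraints hold; this profile is a separating equilibrium.

6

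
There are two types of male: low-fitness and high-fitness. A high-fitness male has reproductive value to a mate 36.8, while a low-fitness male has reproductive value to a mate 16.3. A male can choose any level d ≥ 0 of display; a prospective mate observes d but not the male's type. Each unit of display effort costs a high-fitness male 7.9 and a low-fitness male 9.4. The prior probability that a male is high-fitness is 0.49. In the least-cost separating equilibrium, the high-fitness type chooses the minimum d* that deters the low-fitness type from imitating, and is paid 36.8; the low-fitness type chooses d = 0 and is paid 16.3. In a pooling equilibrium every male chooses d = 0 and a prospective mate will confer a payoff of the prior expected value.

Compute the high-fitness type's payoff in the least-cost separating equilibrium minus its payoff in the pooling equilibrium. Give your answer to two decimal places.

Least-cost separating signal: d* solves 16.3 = 36.8 − 9.4·d*, so d* = (36.8 − 16.3)/9.4 ≈ 2.1809.
High-fitness type's separating payoff: 36.8 − 7.9 × d* = 36.8 − 7.9 × (36.8 − 16.3)/9.4 = 36.8 − 161.95/9.4 ≈ 19.5713.
Pooling payoff: 0.49 × 36.8 + 0.51 × 16.3 = 26.345.
Difference: 19.5713 − 26.345 = -6.7737, i.e. -6.77 to two decimal places.
The high-fitness type would prefer the pooling outcome.

-6.77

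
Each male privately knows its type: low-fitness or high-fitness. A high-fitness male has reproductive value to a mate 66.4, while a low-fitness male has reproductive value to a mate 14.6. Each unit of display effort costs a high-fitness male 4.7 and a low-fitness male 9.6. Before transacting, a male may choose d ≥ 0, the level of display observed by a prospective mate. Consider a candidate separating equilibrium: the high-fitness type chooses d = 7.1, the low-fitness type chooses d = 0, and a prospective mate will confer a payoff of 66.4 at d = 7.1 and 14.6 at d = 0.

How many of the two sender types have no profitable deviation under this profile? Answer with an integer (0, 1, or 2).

Low-fitness type: stay at 0 → 14.6; mimic → 66.4 − 9.6 × 7.1 = -1.76. IC holds (14.6 ≥ -1.76).
High-fitness type: signal → 66.4 − 4.7 × 7.1 = 33.03; deviate to 0 → 14.6. IC holds (33.03 ≥ 14.6).
2 of 2 constraints hold, so this is a separating equilibrium.

2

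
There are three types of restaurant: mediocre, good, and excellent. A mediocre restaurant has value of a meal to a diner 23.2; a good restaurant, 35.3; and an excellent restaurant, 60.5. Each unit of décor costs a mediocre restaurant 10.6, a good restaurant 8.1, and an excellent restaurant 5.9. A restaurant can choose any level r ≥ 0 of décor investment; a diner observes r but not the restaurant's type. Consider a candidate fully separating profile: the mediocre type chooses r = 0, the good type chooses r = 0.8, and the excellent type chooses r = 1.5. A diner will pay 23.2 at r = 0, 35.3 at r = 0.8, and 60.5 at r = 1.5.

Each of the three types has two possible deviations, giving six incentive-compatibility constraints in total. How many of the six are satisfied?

3

Mediocre (own payoff 23.2): to r=0.8 gives 35.3 − 10.6×0.8 = 26.82 → profitable ✗; to r=1.5 gives 60.5 − 10.6×1.5 = 44.6 → profitable ✗.
Good (own payoff 35.3 − 8.1×0.8 = 28.82): to r=0 gives 23.2 → no gain ✓; to r=1.5 gives 60.5 − 8.1×1.5 = 48.35 → profitable ✗.
Excellent (own payoff 60.5 − 5.9×1.5 = 51.65): to r=0 gives 23.2 → no gain ✓; to r=0.8 gives 35.3 − 5.9×0.8 = 30.58 → no gain ✓.
3 of the 6 constraints hold; not an equilibrium.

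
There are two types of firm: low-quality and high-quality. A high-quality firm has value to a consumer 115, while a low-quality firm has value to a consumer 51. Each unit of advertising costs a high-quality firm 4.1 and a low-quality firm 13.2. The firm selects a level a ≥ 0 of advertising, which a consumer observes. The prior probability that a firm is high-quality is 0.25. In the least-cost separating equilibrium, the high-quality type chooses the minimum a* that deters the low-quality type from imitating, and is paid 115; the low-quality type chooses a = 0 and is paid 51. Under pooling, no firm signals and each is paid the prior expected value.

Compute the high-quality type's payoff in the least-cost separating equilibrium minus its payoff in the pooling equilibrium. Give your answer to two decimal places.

Least-cost separating signal: a* solves 51 = 115 − 13.2·a*, so a* = (115 − 51)/13.2 ≈ 4.8485.
High-quality type's separating payoff: 115 − 4.1 × a* = 115 − 4.1 × (115 − 51)/13.2 = 115 − 262.4/13.2 ≈ 95.1212.
Pooling payoff: 0.25 × 115 + 0.75 × 51 = 67.
Difference: 95.1212 − 67 = 28.1212, i.e. 28.12 to two decimal places.
The high-quality type prefers to separate.

28.12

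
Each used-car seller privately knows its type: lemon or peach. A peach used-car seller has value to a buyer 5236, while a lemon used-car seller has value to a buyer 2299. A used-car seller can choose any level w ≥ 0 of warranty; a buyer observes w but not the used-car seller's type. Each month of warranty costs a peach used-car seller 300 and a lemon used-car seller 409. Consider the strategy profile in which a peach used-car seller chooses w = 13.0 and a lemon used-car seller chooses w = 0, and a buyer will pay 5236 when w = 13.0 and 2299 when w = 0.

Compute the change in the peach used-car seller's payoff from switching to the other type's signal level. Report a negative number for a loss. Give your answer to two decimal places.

Playing w = 13.0 the peach used-car seller receives 5236 − 300 × 13.0 = 1336.
Deviating to w = 0 yields 2299 instead.
Gain from deviating: 2299 − 1336 = 963.00.
The gain is positive, so the peach type's incentive-compatibility constraint is violated — this profile is not a separating equilibrium.

963.00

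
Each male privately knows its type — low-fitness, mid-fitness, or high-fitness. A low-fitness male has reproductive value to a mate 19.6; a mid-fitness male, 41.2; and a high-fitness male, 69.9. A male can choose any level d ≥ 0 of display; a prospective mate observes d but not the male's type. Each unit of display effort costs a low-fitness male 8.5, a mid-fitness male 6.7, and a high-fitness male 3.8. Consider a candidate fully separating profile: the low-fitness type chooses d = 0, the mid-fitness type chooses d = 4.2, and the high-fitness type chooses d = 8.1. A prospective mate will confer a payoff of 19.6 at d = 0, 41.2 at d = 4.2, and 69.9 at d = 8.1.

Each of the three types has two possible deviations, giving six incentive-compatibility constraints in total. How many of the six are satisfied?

High-fitness (own payoff 69.9 − 3.8×8.1 = 39.12): to d=0 gives 19.6 → no gain ✓; to d=4.2 gives 41.2 − 3.8×4.2 = 25.24 → no gain ✓.
Mid-fitness (own payoff 41.2 − 6.7×4.2 = 13.06): to d=0 gives 19.6 → profitable ✗; to d=8.1 gives 69.9 − 6.7×8.1 = 15.63 → profitable ✗.
Low-fitness (own payoff 19.6): to d=4.2 gives 41.2 − 8.5×4.2 = 5.5 → no gain ✓; to d=8.1 gives 69.9 − 8.5×8.1 = 1.05 → no gain ✓.
4 of the 6 constraints hold; not an equilibrium.

4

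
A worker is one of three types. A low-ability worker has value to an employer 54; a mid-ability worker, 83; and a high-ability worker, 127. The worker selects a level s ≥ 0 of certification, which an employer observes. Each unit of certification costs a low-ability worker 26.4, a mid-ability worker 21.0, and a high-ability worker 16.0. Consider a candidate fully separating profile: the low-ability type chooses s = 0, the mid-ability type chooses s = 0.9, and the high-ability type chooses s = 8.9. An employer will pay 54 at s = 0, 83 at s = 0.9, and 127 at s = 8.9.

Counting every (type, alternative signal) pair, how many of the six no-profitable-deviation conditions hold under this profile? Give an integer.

3

High-ability (own payoff 127 − 16.0×8.9 = -15.4): to s=0 gives 54 → profitable ✗; to s=0.9 gives 83 − 16.0×0.9 = 68.6 → profitable ✗.
Mid-ability (own payoff 83 − 21.0×0.9 = 64.1): to s=0 gives 54 → no gain ✓; to s=8.9 gives 127 − 21.0×8.9 = -59.9 → no gain ✓.
Low-ability (own payoff 54): to s=0.9 gives 83 − 26.4×0.9 = 59.24 → profitable ✗; to s=8.9 gives 127 − 26.4×8.9 = -107.96 → no gain ✓.
3 of the 6 constraints hold; not an equilibrium.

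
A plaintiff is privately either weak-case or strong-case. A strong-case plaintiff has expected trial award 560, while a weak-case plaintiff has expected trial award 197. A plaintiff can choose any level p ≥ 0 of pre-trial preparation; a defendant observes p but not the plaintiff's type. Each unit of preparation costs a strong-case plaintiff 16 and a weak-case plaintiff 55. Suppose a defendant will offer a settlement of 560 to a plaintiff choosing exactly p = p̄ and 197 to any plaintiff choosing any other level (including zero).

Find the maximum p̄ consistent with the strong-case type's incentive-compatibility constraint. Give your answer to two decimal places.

22.69

Choosing p̄ yields the strong-case type 560 − 16·p̄; choosing zero yields 197.
The strong-case type is indifferent at 560 − 16·p̄ = 197, i.e. p̄ = (560 − 197) / 16 ≈ 22.69.
For any p̄ above 22.69 the strong-case type would rather pool at zero, so separation collapses.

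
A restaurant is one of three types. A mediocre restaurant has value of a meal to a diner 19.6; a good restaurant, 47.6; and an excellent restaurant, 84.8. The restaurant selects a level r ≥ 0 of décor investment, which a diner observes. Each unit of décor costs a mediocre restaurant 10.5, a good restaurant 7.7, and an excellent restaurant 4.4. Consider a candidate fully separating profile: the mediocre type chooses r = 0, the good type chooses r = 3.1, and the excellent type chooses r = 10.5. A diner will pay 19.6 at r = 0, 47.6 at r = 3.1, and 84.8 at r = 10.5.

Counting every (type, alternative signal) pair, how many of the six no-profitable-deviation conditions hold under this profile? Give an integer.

6

Good (own payoff 47.6 − 7.7×3.1 = 23.73): to r=0 gives 19.6 → no gain ✓; to r=10.5 gives 84.8 − 7.7×10.5 = 3.95 → no gain ✓.
Excellent (own payoff 84.8 − 4.4×10.5 = 38.6): to r=0 gives 19.6 → no gain ✓; to r=3.1 gives 47.6 − 4.4×3.1 = 33.96 → no gain ✓.
Mediocre (own payoff 19.6): to r=3.1 gives 47.6 − 10.5×3.1 = 15.05 → no gain ✓; to r=10.5 gives 84.8 − 10.5×10.5 = -25.45 → no gain ✓.
6 of the 6 constraints hold; this profile is a separating equilibrium.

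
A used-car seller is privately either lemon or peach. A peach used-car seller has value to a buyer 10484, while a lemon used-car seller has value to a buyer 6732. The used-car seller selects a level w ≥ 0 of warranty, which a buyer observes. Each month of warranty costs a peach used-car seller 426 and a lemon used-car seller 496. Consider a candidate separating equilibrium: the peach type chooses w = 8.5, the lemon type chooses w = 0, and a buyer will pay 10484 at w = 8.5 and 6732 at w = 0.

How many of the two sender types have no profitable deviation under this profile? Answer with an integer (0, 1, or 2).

Lemon type: stay at 0 → 6732; mimic → 10484 − 496 × 8.5 = 6268. IC holds (6732 ≥ 6268).
Peach type: signal → 10484 − 426 × 8.5 = 6863; deviate to 0 → 6732. IC holds (6863 ≥ 6732).
2 of 2 constraints hold, so this is a separating equilibrium.

2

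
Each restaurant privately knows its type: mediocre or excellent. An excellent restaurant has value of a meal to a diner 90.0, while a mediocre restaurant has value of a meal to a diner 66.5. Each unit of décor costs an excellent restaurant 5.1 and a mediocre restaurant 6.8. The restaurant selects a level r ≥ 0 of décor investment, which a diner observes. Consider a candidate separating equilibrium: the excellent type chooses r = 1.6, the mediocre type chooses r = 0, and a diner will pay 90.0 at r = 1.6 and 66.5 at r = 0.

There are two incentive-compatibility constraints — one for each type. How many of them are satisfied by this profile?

1

Mediocre type: stay at 0 → 66.5; mimic → 90.0 − 6.8 × 1.6 = 79.12. IC fails (66.5 < 79.12).
Excellent type: signal → 90.0 − 5.1 × 1.6 = 81.84; deviate to 0 → 66.5. IC holds (81.84 ≥ 66.5).
1 of 2 constraints hold, so this profile is not an equilibrium.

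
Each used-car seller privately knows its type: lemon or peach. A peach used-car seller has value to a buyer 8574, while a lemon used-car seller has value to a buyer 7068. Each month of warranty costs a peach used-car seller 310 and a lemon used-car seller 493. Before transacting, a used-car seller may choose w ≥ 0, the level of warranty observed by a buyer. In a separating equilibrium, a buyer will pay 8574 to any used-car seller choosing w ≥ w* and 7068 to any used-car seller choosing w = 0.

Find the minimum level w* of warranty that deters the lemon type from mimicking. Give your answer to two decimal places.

A lemon used-car seller choosing w = 0 receives 7068.
Imitating at w* instead would pay 8574 at cost 493·w*, netting 8574 − 493·w*.
Indifference: 7068 = 8574 − 493·w*, so w* = (8574 − 7068) / 493 ≈ 3.05.
This is the lemon type's binding incentive-compatibility constraint; any w ≥ 3.05 sustains separation on that side.

3.05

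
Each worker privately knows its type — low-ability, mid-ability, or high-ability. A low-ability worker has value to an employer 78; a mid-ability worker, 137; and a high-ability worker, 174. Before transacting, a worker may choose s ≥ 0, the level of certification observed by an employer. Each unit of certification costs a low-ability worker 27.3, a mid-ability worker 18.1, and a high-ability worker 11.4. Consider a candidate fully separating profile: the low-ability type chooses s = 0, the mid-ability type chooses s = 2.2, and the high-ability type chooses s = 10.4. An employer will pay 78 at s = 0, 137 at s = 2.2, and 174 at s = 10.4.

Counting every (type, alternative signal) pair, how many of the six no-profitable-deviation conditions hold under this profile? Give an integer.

High-ability (own payoff 174 − 11.4×10.4 = 55.44): to s=0 gives 78 → profitable ✗; to s=2.2 gives 137 − 11.4×2.2 = 111.92 → profitable ✗.
Mid-ability (own payoff 137 − 18.1×2.2 = 97.18): to s=0 gives 78 → no gain ✓; to s=10.4 gives 174 − 18.1×10.4 = -14.24 → no gain ✓.
Low-ability (own payoff 78): to s=2.2 gives 137 − 27.3×2.2 = 76.94 → no gain ✓; to s=10.4 gives 174 − 27.3×10.4 = -109.92 → no gain ✓.
4 of the 6 constraints hold; not an equilibrium.

4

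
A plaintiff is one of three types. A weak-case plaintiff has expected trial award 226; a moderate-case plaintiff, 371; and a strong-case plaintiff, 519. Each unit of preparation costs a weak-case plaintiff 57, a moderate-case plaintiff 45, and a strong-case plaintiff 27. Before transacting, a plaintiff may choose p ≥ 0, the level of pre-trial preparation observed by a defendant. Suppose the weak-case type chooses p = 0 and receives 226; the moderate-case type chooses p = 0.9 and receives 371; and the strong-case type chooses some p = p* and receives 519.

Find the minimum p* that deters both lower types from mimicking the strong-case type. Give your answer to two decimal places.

5.14

Moderate-case type (on-path payoff 371 − 45×0.9 = 330.5) won't mimic when 330.5 ≥ 519 − 45·p*, i.e. p* ≥ 4.19.
Weak-case type (on-path payoff 226) won't mimic when 226 ≥ 519 − 57·p*, i.e. p* ≥ 5.14.
Both must hold, so p* = max(5.14, 4.19) = 5.14. The weak-case type's constraint binds.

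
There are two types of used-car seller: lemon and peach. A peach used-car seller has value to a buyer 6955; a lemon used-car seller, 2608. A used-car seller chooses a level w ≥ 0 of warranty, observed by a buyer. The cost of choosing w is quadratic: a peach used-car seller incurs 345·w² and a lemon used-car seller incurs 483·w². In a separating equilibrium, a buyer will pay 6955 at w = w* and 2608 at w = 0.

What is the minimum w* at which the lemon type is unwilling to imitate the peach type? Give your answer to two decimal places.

3.00

The lemon type at w = 0 receives 2608; imitating at w* yields 6955 − 483·w*².
Indifference: 2608 = 6955 − 483·w*², so w*² = (6955 − 2608) / 483 = 9.
w* = √9 ≈ 3.00.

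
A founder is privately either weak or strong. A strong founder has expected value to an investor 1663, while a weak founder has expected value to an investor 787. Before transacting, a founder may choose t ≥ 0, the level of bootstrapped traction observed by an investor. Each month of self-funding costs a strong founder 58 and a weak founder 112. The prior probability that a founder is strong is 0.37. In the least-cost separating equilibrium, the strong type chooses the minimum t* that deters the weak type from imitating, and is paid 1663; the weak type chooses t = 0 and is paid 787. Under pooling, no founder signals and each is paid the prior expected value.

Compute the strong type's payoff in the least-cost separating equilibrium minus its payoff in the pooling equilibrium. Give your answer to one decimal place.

98.2

Least-cost separating signal: t* solves 787 = 1663 − 112·t*, so t* = (1663 − 787)/112 ≈ 7.8214.
Strong type's separating payoff: 1663 − 58 × t* = 1663 − 58 × (1663 − 787)/112 = 1663 − 50808/112 ≈ 1209.357.
Pooling payoff: 0.37 × 1663 + 0.63 × 787 = 1111.12.
Difference: 1209.357 − 1111.12 = 98.237, i.e. 98.2 to one decimal place.
The strong type prefers to separate.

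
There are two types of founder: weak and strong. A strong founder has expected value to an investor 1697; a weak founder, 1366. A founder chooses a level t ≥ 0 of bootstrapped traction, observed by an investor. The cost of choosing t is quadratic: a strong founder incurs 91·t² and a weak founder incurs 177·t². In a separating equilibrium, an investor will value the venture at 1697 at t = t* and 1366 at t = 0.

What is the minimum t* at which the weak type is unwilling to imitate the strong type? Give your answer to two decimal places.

The weak type at t = 0 receives 1366; imitating at t* yields 1697 − 177·t*².
Indifference: 1366 = 1697 − 177·t*², so t*² = (1697 − 1366) / 177 ≈ 1.8701.
t* = √1.8701 ≈ 1.37.

1.37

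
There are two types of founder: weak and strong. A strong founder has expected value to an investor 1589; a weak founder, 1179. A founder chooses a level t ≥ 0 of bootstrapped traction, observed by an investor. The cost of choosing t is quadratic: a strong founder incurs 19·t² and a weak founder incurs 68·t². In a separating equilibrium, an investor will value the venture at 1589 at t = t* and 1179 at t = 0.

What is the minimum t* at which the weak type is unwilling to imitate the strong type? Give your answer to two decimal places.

2.46

The weak type at t = 0 receives 1179; imitating at t* yields 1589 − 68·t*².
Indifference: 1179 = 1589 − 68·t*², so t*² = (1589 − 1179) / 68 ≈ 6.0294.
t* = √6.0294 ≈ 2.46.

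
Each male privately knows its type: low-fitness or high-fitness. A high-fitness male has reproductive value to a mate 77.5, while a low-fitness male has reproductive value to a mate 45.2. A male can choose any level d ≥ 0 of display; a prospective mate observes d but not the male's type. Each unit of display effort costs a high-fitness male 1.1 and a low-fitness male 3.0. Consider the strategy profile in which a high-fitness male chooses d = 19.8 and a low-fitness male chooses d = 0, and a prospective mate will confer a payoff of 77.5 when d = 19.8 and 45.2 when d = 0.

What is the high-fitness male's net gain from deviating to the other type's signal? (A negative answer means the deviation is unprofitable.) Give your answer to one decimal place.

Playing d = 19.8 the high-fitness male receives 77.5 − 1.1 × 19.8 = 55.72.
Deviating to d = 0 yields 45.2 instead.
Gain from deviating: 45.2 − 55.72 = -10.52, i.e. -10.5 to one decimal place.
The gain is negative, so the high-fitness type's incentive-compatibility constraint is satisfied.

-10.5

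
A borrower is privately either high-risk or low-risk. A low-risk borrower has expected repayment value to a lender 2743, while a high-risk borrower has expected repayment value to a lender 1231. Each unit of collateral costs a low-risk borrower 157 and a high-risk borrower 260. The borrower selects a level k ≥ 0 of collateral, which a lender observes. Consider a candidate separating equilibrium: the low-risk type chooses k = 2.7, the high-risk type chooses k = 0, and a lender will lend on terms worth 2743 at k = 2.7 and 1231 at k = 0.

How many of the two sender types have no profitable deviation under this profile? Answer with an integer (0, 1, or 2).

1

High-risk type: stay at 0 → 1231; mimic → 2743 − 260 × 2.7 = 2041. IC fails (1231 < 2041).
Low-risk type: signal → 2743 − 157 × 2.7 = 2319.1; deviate to 0 → 1231. IC holds (2319.1 ≥ 1231).
1 of 2 constraints hold, so this profile is not an equilibrium.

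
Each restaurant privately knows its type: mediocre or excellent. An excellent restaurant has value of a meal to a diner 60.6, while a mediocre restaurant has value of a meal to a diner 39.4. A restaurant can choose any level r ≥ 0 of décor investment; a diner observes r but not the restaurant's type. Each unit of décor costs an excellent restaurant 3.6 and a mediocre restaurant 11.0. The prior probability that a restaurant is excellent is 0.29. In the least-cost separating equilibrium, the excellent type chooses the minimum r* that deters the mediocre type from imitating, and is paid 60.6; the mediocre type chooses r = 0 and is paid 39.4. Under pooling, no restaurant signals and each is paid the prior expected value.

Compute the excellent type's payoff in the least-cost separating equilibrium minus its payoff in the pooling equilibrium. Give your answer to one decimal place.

Least-cost separating signal: r* solves 39.4 = 60.6 − 11.0·r*, so r* = (60.6 − 39.4)/11.0 ≈ 1.9273.
Excellent type's separating payoff: 60.6 − 3.6 × r* = 60.6 − 3.6 × (60.6 − 39.4)/11.0 = 60.6 − 76.32/11.0 ≈ 53.662.
Pooling payoff: 0.29 × 60.6 + 0.71 × 39.4 = 45.548.
Difference: 53.662 − 45.548 = 8.114, i.e. 8.1 to one decimal place.
The excellent type prefers to separate.

8.1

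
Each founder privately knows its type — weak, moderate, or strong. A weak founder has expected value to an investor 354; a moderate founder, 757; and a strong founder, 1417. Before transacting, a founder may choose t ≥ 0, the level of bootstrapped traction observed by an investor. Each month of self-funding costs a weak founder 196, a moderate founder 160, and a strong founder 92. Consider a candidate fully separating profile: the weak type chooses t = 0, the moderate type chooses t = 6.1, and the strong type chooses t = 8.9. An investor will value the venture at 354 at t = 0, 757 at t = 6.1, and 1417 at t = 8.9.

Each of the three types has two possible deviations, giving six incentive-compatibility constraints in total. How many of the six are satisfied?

Moderate (own payoff 757 − 160×6.1 = -219): to t=0 gives 354 → profitable ✗; to t=8.9 gives 1417 − 160×8.9 = -7 → profitable ✗.
Strong (own payoff 1417 − 92×8.9 = 598.2): to t=0 gives 354 → no gain ✓; to t=6.1 gives 757 − 92×6.1 = 195.8 → no gain ✓.
Weak (own payoff 354): to t=6.1 gives 757 − 196×6.1 = -438.6 → no gain ✓; to t=8.9 gives 1417 − 196×8.9 = -327.4 → no gain ✓.
4 of the 6 constraints hold; not an equilibrium.

4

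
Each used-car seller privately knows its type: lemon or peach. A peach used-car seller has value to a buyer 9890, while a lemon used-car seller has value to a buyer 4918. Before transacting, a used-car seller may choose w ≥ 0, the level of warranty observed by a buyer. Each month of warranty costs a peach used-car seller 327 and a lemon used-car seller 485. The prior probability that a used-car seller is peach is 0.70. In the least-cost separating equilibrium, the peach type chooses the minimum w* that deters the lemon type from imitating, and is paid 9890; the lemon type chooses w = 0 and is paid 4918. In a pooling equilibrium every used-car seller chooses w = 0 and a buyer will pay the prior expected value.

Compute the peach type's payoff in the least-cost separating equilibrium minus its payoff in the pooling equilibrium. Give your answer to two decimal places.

Least-cost separating signal: w* solves 4918 = 9890 − 485·w*, so w* = (9890 − 4918)/485 ≈ 10.2515.
Peach type's separating payoff: 9890 − 327 × w* = 9890 − 327 × (9890 − 4918)/485 = 9890 − 1625844/485 ≈ 6537.7443.
Pooling payoff: 0.70 × 9890 + 0.30 × 4918 = 8398.4.
Difference: 6537.7443 − 8398.4 = -1860.6557, i.e. -1860.66 to two decimal places.
The peach type would prefer the pooling outcome.

-1860.66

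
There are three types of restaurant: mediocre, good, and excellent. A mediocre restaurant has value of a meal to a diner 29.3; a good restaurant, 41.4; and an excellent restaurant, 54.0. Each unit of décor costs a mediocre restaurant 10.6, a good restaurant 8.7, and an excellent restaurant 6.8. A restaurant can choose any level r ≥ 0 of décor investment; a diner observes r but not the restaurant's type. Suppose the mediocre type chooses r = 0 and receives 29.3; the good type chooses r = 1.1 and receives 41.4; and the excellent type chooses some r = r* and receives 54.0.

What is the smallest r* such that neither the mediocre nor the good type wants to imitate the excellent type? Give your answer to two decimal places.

Good type (on-path payoff 41.4 − 8.7×1.1 = 31.83) won't mimic when 31.83 ≥ 54.0 − 8.7·r*, i.e. r* ≥ 2.55.
Mediocre type (on-path payoff 29.3) won't mimic when 29.3 ≥ 54.0 − 10.6·r*, i.e. r* ≥ 2.33.
Both must hold, so r* = max(2.33, 2.55) = 2.55. The good type's constraint binds.

2.55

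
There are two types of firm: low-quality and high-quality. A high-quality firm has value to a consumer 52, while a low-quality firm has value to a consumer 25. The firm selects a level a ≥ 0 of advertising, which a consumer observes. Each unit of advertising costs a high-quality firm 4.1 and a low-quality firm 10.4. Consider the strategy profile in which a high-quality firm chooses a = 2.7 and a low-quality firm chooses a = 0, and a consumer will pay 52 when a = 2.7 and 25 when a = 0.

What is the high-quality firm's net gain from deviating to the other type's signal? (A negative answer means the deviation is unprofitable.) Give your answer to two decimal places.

-15.93

Playing a = 2.7 the high-quality firm receives 52 − 4.1 × 2.7 = 40.93.
Deviating to a = 0 yields 25 instead.
Gain from deviating: 25 − 40.93 = -15.93.
The gain is negative, so the high-quality type's incentive-compatibility constraint is satisfied.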